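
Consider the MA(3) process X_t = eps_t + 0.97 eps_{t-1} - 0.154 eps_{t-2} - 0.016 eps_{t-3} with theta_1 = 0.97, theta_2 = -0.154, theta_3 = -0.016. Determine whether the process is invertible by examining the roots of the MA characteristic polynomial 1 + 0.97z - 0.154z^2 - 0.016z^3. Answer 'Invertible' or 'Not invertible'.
\text{Not invertible}

The MA(q) characteristic polynomial is P(z) = 1 + 0.97z - 0.154z^2 - 0.016z^3.
Invertibility requires all roots to lie outside the unit circle, i.e. |z| > 1 for every root.
Degree 3: look for a simple real root z0 first, then factor out (1 - z/z0) and solve the remaining quadratic.
Testing z0 = 5: P(5) = 1 + (0.97)(5) + (-0.154)(5)^2 + (-0.016)(5)^3
  = 1 + (4.85) + (-3.85) + (-2) = 0.  So z_0 = 5 is a root, |z_0| = 5.
Divide out the factor (1 - 0.2 z) = (1 - z/z0) (since 1/z0 = 0.2):
  P(z) = (1 - 0.2 z)(1 + (1.17) z + (0.08) z^2)
  [check: z-coef 1.17 - (0.2) = 0.97; z^2-coef 0.08 - (0.2)(1.17) = -0.154; z^3-coef -(0.2)(0.08) = -0.016.]
Remaining roots from the quadratic factor 1 + (1.17) z + (0.08) z^2:
  Set 1 + (1.17) z + (0.08) z^2 = 0, i.e. a z^2 + b z + c = 0 with a = 0.08, b = 1.17, c = 1.
  Discriminant D = b^2 - 4ac = (1.17)^2 - 4*(0.08)*1 = 1.3689 - (0.32) = 1.0489.
  D >= 0, so the roots are real: z = (-b +/- sqrt(D)) / (2a) = (-1.17 +/- 1.024158) / (0.16).
    z_1 = (-1.17 + 1.024158) / (0.16) = -0.9115,   |z_1| = 0.9115.
    z_2 = (-1.17 - 1.024158) / (0.16) = -13.7135,   |z_2| = 13.7135.
Moduli of all roots: 5.0000, 0.9115, 13.7135.
All moduli strictly greater than 1? No.
Verdict: Not invertible.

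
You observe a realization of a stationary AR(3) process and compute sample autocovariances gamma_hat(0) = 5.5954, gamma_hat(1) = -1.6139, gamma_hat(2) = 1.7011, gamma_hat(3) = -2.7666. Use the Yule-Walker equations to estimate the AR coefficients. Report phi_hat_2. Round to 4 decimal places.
\hat\phi_{2} = 0.1500

The Yule-Walker equations for an AR(p) process read, in matrix form,
  Gamma_p phi = r_p,   with   (Gamma_p)_{ij} = gamma(|i - j|),
                       (r_p)_i = gamma(i),   i,j = 1..p.
Substitute the sample gammas (Toeplitz matrix and right-hand side of size 3):
  Gamma_p = [[5.5954, -1.6139, 1.7011], [-1.6139, 5.5954, -1.6139], [1.7011, -1.6139, 5.5954]]
  r_p     = [-1.6139, 1.7011, -2.7666]
Written out (R1..R3):
  (R1) 5.5954 phi_1 - 1.6139 phi_2 + 1.7011 phi_3 = -1.6139
  (R2) -1.6139 phi_1 + 5.5954 phi_2 - 1.6139 phi_3 = 1.7011
  (R3) 1.7011 phi_1 - 1.6139 phi_2 + 5.5954 phi_3 = -2.7666
Gaussian elimination:
  R2 <- R2 - (-1.6139/5.5954) R1 = R2 - (-0.288433) R1:  5.129897 phi_2 - 1.123246 phi_3 = 1.235597
  R3 <- R3 - (1.7011/5.5954) R1 = R3 - (0.304018) R1:  -1.123246 phi_2 + 5.078236 phi_3 = -2.275946
  R3 <- R3 - (-1.123246/5.129897) R2 = R3 - (-0.218961) R2:  4.832289 phi_3 = -2.005399
Back-substitution:
  phi_hat_3 = -2.005399 / 4.832289 = -0.415
  phi_hat_2 = (1.235597 - (-1.123246)(-0.415)) / 5.129897 = 0.149993
  phi_hat_1 = (-1.6139 - (-1.6139)(0.149993) - (1.7011)(-0.415)) / 5.5954 = -0.119003
So phi_hat = [-0.1190, 0.1500, -0.4150].
Therefore phi_hat_2 = 0.1500.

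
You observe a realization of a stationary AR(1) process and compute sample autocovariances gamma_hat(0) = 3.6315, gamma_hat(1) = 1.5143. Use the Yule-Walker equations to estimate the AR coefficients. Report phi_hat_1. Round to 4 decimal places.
\hat\phi_{1} = 0.4170

The Yule-Walker equations for an AR(p) process read, in matrix form,
  Gamma_p phi = r_p,   with   (Gamma_p)_{ij} = gamma(|i - j|),
                       (r_p)_i = gamma(i),   i,j = 1..p.
Substitute the sample gammas (Toeplitz matrix and right-hand side of size 1):
  Gamma_p = [[3.6315]]
  r_p     = [1.5143]
With p = 1 this is the single equation gamma(0) phi_1 = gamma(1):
  phi_hat_1 = gamma(1) / gamma(0) = 1.5143 / 3.6315 = 0.4170.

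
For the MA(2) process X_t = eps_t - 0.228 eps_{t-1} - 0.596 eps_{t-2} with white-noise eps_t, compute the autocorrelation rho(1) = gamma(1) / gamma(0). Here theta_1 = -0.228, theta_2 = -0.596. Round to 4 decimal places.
\rho(1) = -0.0655

For an MA(q) process with theta_0 = 1, the autocovariance is
  gamma(k) = sigma^2 * sum_{i=0..q-k} theta_i * theta_{i+k},
and rho(k) = gamma(k) / gamma(0). Sigma^2 cancels.
  numerator   = (1)*(-0.228) + (-0.228)*(-0.596) = -0.092112.
  denominator = (1)^2 + (-0.228)^2 + (-0.596)^2 = 1.4072.
  rho(1) = -0.092112 / 1.4072 = -0.0655.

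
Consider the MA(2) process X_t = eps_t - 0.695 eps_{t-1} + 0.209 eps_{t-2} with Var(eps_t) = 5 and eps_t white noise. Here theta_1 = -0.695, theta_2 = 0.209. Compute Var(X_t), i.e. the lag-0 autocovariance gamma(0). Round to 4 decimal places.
\gamma(0) = 7.6335

For an MA(q) process X_t = eps_t + sum_i theta_i eps_{t-i} with
Var(eps_t) = sigma^2, the variance is
  gamma(0) = sigma^2 * (1 + sum_i theta_i^2).
  sum_i theta_i^2 = (-0.695)^2 + (0.209)^2 = 0.483025 + 0.043681 = 0.526706.
  gamma(0) = 5 * (1 + 0.526706) = 5 * 1.526706 = 7.63353, which rounds to 7.6335.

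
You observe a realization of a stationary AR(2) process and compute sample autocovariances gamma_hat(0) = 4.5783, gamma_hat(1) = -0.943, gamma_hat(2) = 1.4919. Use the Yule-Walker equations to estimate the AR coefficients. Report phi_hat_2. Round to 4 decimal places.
\hat\phi_{2} = 0.2960

The Yule-Walker equations for an AR(p) process read, in matrix form,
  Gamma_p phi = r_p,   with   (Gamma_p)_{ij} = gamma(|i - j|),
                       (r_p)_i = gamma(i),   i,j = 1..p.
Substitute the sample gammas (Toeplitz matrix and right-hand side of size 2):
  Gamma_p = [[4.5783, -0.943], [-0.943, 4.5783]]
  r_p     = [-0.943, 1.4919]
Written out:
  4.5783 phi_1 - 0.943 phi_2 = -0.943
  -0.943 phi_1 + 4.5783 phi_2 = 1.4919
Solve by Cramer's rule:
  det = gamma(0)^2 - gamma(1)^2 = (4.5783)^2 - (-0.943)^2 = 20.96083089 - 0.889249 = 20.07158189
  phi_hat_1 = [gamma(1) gamma(0) - gamma(1) gamma(2)] / det = [(-0.943)(4.5783) - (-0.943)(1.4919)] / 20.07158189 = -2.9104752 / 20.07158189 = -0.145
  phi_hat_2 = [gamma(0) gamma(2) - gamma(1)^2] / det = [(4.5783)(1.4919) - (-0.943)^2] / 20.07158189 = 5.94111677 / 20.07158189 = 0.296
So phi_hat = [-0.1450, 0.2960].
Therefore phi_hat_2 = 0.2960.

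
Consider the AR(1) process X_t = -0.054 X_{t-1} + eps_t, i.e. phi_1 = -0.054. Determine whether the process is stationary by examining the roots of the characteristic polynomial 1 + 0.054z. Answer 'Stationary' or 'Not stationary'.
\text{Stationary}

The AR(p) characteristic polynomial is P(z) = 1 + 0.054z.
Stationarity requires all roots to lie outside the unit circle, i.e. |z| > 1 for every root.
This is linear in z: 1 + (0.054) z = 0  =>  z = -1/(0.054) = -18.518519,  |z| = 18.518519.
Moduli of all roots: 18.5185.
All moduli strictly greater than 1? Yes.
Verdict: Stationary.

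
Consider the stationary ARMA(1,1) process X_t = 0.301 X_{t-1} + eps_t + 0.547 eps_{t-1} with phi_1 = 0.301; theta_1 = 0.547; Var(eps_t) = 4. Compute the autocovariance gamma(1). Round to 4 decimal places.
\gamma(1) = 4.3441

Multiply the model equation by X_{t-k} and take expectations. With theta_0 = psi_0 = 1 and psi_j the MA(infinity) weights, this gives
  gamma(k) - sum_i phi_i gamma(k-i) = c_k,
  c_k = sigma^2 * sum_{j=k..q} theta_j psi_{j-k}   (c_k = 0 for k > q),
using gamma(-m) = gamma(m).
psi-weights needed (psi_j = theta_j + sum_i phi_i psi_{j-i}):
  psi_1 = theta_1 + phi_1 = 0.547 + (0.301) = 0.848
Right-hand sides:
  c_0 = sigma^2 (1 + theta_1 psi_1) = 4 * (1 + (0.547)(0.848)) = 4 * 1.463856 = 5.855424
  c_1 = sigma^2 theta_1 = 4 * (0.547) = 2.188
  c_2 = 0
Equations for k = 0 and k = 1 (AR order 1):
  gamma(0) = phi_1 gamma(1) + c_0
  gamma(1) = phi_1 gamma(0) + c_1
Substituting the second into the first: gamma(0) (1 - phi_1^2) = c_0 + phi_1 c_1, so
  gamma(0) = (c_0 + phi_1 c_1) / (1 - phi_1^2) = (5.855424 + (0.301)(2.188)) / (1 - (0.301)^2) = 6.514012 / 0.909399 = 7.162986.
  gamma(1) = phi_1 gamma(0) + c_1 = (0.301)(7.162986) + (2.188) = 4.344059.
Therefore gamma(1) = 4.3441 (to 4 decimal places).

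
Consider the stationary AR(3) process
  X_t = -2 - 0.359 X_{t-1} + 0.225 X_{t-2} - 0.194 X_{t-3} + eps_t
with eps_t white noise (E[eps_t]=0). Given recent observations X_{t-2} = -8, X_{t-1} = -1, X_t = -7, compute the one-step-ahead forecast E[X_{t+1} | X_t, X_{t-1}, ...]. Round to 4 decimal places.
E[X_{t+1} \mid \mathcal F_t] = 1.8400

For an AR(p) model X_t = c + sum_i phi_i X_{t-i} + eps_t, the
one-step-ahead conditional mean is
  E[X_{t+1} | X_t, ...] = c + sum_i phi_i X_{t+1-i}.
Substitute known values:
  E[X_{t+1} | ...] = -2 + (-0.359) * (-7) + (0.225) * (-1) + (-0.194) * (-8)
                   = 1.8400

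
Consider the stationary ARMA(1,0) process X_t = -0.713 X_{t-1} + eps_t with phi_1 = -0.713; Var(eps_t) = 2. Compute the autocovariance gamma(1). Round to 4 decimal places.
\gamma(1) = -2.9005

Multiply the model equation by X_{t-k} and take expectations. With theta_0 = psi_0 = 1 and psi_j the MA(infinity) weights, this gives
  gamma(k) - sum_i phi_i gamma(k-i) = c_k,
  c_k = sigma^2 * sum_{j=k..q} theta_j psi_{j-k}   (c_k = 0 for k > q),
using gamma(-m) = gamma(m).
Pure AR (q = 0): c_0 = sigma^2 = 2, c_k = 0 for k >= 1.
Equations for k = 0 and k = 1 (AR order 1):
  gamma(0) = phi_1 gamma(1) + c_0
  gamma(1) = phi_1 gamma(0) + c_1
Substituting the second into the first: gamma(0) (1 - phi_1^2) = c_0 + phi_1 c_1, so
  gamma(0) = c_0 / (1 - phi_1^2) = 2 / (1 - (-0.713)^2) = 2 / 0.491631 = 4.068092.
  gamma(1) = phi_1 gamma(0) = (-0.713)(4.068092) = -2.900549.
Therefore gamma(1) = -2.9005 (to 4 decimal places).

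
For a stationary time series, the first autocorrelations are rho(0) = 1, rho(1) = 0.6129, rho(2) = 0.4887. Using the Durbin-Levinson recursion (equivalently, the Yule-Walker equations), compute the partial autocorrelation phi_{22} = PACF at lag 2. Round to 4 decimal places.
\phi_{22} = 0.1811

The PACF at lag k is phi_{kk}, the last component of the solution
to the Yule-Walker system G_k phi = r_k where
  (G_k)_{ij} = rho(|i - j|), (r_k)_i = rho(i), i,j = 1..k.
Equivalently, Durbin-Levinson gives phi_{kk} iteratively:
  phi_{11} = rho(1)
  phi_{kk} = [rho(k) - sum_{j=1..k-1} phi_{k-1,j} rho(k-j)]
            / [1 - sum_{j=1..k-1} phi_{k-1,j} rho(j)],
  phi_{k,j} = phi_{k-1,j} - phi_{kk} phi_{k-1,k-j},  j = 1..k-1.
Step k = 1:
  phi_11 = rho(1) = 0.6129.
Step k = 2:
  phi_22 = [rho(2) - phi_11 rho(1)] / [1 - phi_11 rho(1)] = [0.4887 - (0.6129)(0.6129)] / [1 - (0.6129)(0.6129)]
         = 0.11305359 / 0.62435359 = 0.1811.
Therefore phi_{22} = 0.1811.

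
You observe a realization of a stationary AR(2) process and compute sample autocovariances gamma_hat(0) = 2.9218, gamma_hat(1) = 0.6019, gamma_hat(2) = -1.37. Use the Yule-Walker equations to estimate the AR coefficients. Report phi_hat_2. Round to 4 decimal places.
\hat\phi_{2} = -0.5340

The Yule-Walker equations for an AR(p) process read, in matrix form,
  Gamma_p phi = r_p,   with   (Gamma_p)_{ij} = gamma(|i - j|),
                       (r_p)_i = gamma(i),   i,j = 1..p.
Substitute the sample gammas (Toeplitz matrix and right-hand side of size 2):
  Gamma_p = [[2.9218, 0.6019], [0.6019, 2.9218]]
  r_p     = [0.6019, -1.37]
Written out:
  2.9218 phi_1 + 0.6019 phi_2 = 0.6019
  0.6019 phi_1 + 2.9218 phi_2 = -1.37
Solve by Cramer's rule:
  det = gamma(0)^2 - gamma(1)^2 = (2.9218)^2 - (0.6019)^2 = 8.53691524 - 0.36228361 = 8.17463163
  phi_hat_1 = [gamma(1) gamma(0) - gamma(1) gamma(2)] / det = [(0.6019)(2.9218) - (0.6019)(-1.37)] / 8.17463163 = 2.58323442 / 8.17463163 = 0.316
  phi_hat_2 = [gamma(0) gamma(2) - gamma(1)^2] / det = [(2.9218)(-1.37) - (0.6019)^2] / 8.17463163 = -4.36514961 / 8.17463163 = -0.534
So phi_hat = [0.3160, -0.5340].
Therefore phi_hat_2 = -0.5340.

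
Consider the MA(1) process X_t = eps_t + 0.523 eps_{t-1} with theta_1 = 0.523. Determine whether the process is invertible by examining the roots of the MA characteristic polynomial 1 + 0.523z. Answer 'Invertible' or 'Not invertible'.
\text{Invertible}

The MA(q) characteristic polynomial is P(z) = 1 + 0.523z.
Invertibility requires all roots to lie outside the unit circle, i.e. |z| > 1 for every root.
This is linear in z: 1 + (0.523) z = 0  =>  z = -1/(0.523) = -1.912046,  |z| = 1.912046.
Moduli of all roots: 1.9120.
All moduli strictly greater than 1? Yes.
Verdict: Invertible.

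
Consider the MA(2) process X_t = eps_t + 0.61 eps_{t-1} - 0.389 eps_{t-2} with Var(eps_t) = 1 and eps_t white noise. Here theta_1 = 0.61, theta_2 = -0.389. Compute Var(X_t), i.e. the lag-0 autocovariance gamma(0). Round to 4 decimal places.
\gamma(0) = 1.5234

For an MA(q) process X_t = eps_t + sum_i theta_i eps_{t-i} with
Var(eps_t) = sigma^2, the variance is
  gamma(0) = sigma^2 * (1 + sum_i theta_i^2).
  sum_i theta_i^2 = (0.61)^2 + (-0.389)^2 = 0.3721 + 0.151321 = 0.523421.
  gamma(0) = 1 * (1 + 0.523421) = 1 * 1.523421 = 1.523421, which rounds to 1.5234.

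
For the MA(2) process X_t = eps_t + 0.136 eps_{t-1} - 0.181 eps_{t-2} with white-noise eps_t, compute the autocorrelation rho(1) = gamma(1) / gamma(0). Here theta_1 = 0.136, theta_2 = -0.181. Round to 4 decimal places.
\rho(1) = 0.1060

For an MA(q) process with theta_0 = 1, the autocovariance is
  gamma(k) = sigma^2 * sum_{i=0..q-k} theta_i * theta_{i+k},
and rho(k) = gamma(k) / gamma(0). Sigma^2 cancels.
  numerator   = (1)*(0.136) + (0.136)*(-0.181) = 0.111384.
  denominator = (1)^2 + (0.136)^2 + (-0.181)^2 = 1.051257.
  rho(1) = 0.111384 / 1.051257 = 0.1060.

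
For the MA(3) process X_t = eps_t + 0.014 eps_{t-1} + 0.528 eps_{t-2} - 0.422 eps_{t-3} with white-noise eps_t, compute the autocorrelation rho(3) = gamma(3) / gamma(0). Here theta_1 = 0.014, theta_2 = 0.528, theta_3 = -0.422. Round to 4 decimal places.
\rho(3) = -0.2896

For an MA(q) process with theta_0 = 1, the autocovariance is
  gamma(k) = sigma^2 * sum_{i=0..q-k} theta_i * theta_{i+k},
and rho(k) = gamma(k) / gamma(0). Sigma^2 cancels.
  numerator   = (1)*(-0.422) = -0.422.
  denominator = (1)^2 + (0.014)^2 + (0.528)^2 + (-0.422)^2 = 1.457064.
  rho(3) = -0.422 / 1.457064 = -0.2896.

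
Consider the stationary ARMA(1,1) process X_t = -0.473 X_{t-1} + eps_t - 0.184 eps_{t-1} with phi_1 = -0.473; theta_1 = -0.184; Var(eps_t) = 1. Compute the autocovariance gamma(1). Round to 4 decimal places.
\gamma(1) = -0.9200

Multiply the model equation by X_{t-k} and take expectations. With theta_0 = psi_0 = 1 and psi_j the MA(infinity) weights, this gives
  gamma(k) - sum_i phi_i gamma(k-i) = c_k,
  c_k = sigma^2 * sum_{j=k..q} theta_j psi_{j-k}   (c_k = 0 for k > q),
using gamma(-m) = gamma(m).
psi-weights needed (psi_j = theta_j + sum_i phi_i psi_{j-i}):
  psi_1 = theta_1 + phi_1 = -0.184 + (-0.473) = -0.657
Right-hand sides:
  c_0 = sigma^2 (1 + theta_1 psi_1) = 1 * (1 + (-0.184)(-0.657)) = 1 * 1.120888 = 1.120888
  c_1 = sigma^2 theta_1 = 1 * (-0.184) = -0.184
  c_2 = 0
Equations for k = 0 and k = 1 (AR order 1):
  gamma(0) = phi_1 gamma(1) + c_0
  gamma(1) = phi_1 gamma(0) + c_1
Substituting the second into the first: gamma(0) (1 - phi_1^2) = c_0 + phi_1 c_1, so
  gamma(0) = (c_0 + phi_1 c_1) / (1 - phi_1^2) = (1.120888 + (-0.473)(-0.184)) / (1 - (-0.473)^2) = 1.20792 / 0.776271 = 1.556055.
  gamma(1) = phi_1 gamma(0) + c_1 = (-0.473)(1.556055) + (-0.184) = -0.920014.
Therefore gamma(1) = -0.9200 (to 4 decimal places).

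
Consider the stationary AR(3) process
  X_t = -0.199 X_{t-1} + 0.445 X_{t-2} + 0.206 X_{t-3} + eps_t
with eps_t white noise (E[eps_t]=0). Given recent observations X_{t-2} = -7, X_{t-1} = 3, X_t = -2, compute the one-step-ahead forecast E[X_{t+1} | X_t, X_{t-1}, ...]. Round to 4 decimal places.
E[X_{t+1} \mid \mathcal F_t] = 0.2910

For an AR(p) model X_t = c + sum_i phi_i X_{t-i} + eps_t, the
one-step-ahead conditional mean is
  E[X_{t+1} | X_t, ...] = c + sum_i phi_i X_{t+1-i}.
Substitute known values:
  E[X_{t+1} | ...] = (-0.199) * (-2) + (0.445) * (3) + (0.206) * (-7)
                   = 0.2910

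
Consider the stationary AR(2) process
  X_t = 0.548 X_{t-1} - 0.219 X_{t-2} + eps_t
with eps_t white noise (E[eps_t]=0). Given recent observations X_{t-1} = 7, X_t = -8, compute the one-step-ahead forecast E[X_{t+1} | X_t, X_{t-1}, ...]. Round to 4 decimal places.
E[X_{t+1} \mid \mathcal F_t] = -5.9170

For an AR(p) model X_t = c + sum_i phi_i X_{t-i} + eps_t, the
one-step-ahead conditional mean is
  E[X_{t+1} | X_t, ...] = c + sum_i phi_i X_{t+1-i}.
Substitute known values:
  E[X_{t+1} | ...] = (0.548) * (-8) + (-0.219) * (7)
                   = -5.9170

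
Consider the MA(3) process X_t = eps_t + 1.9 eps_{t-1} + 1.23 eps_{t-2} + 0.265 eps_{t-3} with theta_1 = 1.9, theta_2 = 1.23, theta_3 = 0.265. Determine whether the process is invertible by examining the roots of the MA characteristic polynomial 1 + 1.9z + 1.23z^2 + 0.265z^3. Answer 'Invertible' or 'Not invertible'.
\text{Invertible}

The MA(q) characteristic polynomial is P(z) = 1 + 1.9z + 1.23z^2 + 0.265z^3.
Invertibility requires all roots to lie outside the unit circle, i.e. |z| > 1 for every root.
Degree 3: look for a simple real root z0 first, then factor out (1 - z/z0) and solve the remaining quadratic.
Testing z0 = -2: P(-2) = 1 + (1.9)(-2) + (1.23)(-2)^2 + (0.265)(-2)^3
  = 1 + (-3.8) + (4.92) + (-2.12) = 0.  So z_0 = -2 is a root, |z_0| = 2.
Divide out the factor (1 + 0.5 z) = (1 - z/z0) (since 1/z0 = -0.5):
  P(z) = (1 + 0.5 z)(1 + (1.4) z + (0.53) z^2)
  [check: z-coef 1.4 - (-0.5) = 1.9; z^2-coef 0.53 - (-0.5)(1.4) = 1.23; z^3-coef -(-0.5)(0.53) = 0.265.]
Remaining roots from the quadratic factor 1 + (1.4) z + (0.53) z^2:
  Set 1 + (1.4) z + (0.53) z^2 = 0, i.e. a z^2 + b z + c = 0 with a = 0.53, b = 1.4, c = 1.
  Discriminant D = b^2 - 4ac = (1.4)^2 - 4*(0.53)*1 = 1.96 - (2.12) = -0.16.
  D < 0, so the roots are the complex-conjugate pair z = (-b +/- i sqrt(-D)) / (2a) = -1.3208 +/- 0.3774i.
  For a conjugate pair |z|^2 = z * conj(z) = (product of roots) = c/a = 1/(0.53) = 1.886792, so |z| = sqrt(1.886792) = 1.3736 for both roots.
Moduli of all roots: 2.0000, 1.3736, 1.3736.
All moduli strictly greater than 1? Yes.
Verdict: Invertible.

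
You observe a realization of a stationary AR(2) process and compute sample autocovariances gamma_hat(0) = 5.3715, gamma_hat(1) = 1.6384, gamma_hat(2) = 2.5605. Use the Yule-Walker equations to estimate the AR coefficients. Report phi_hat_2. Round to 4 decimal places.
\hat\phi_{2} = 0.4230

The Yule-Walker equations for an AR(p) process read, in matrix form,
  Gamma_p phi = r_p,   with   (Gamma_p)_{ij} = gamma(|i - j|),
                       (r_p)_i = gamma(i),   i,j = 1..p.
Substitute the sample gammas (Toeplitz matrix and right-hand side of size 2):
  Gamma_p = [[5.3715, 1.6384], [1.6384, 5.3715]]
  r_p     = [1.6384, 2.5605]
Written out:
  5.3715 phi_1 + 1.6384 phi_2 = 1.6384
  1.6384 phi_1 + 5.3715 phi_2 = 2.5605
Solve by Cramer's rule:
  det = gamma(0)^2 - gamma(1)^2 = (5.3715)^2 - (1.6384)^2 = 28.85301225 - 2.68435456 = 26.16865769
  phi_hat_1 = [gamma(1) gamma(0) - gamma(1) gamma(2)] / det = [(1.6384)(5.3715) - (1.6384)(2.5605)] / 26.16865769 = 4.6055424 / 26.16865769 = 0.176
  phi_hat_2 = [gamma(0) gamma(2) - gamma(1)^2] / det = [(5.3715)(2.5605) - (1.6384)^2] / 26.16865769 = 11.06937119 / 26.16865769 = 0.423
So phi_hat = [0.1760, 0.4230].
Therefore phi_hat_2 = 0.4230.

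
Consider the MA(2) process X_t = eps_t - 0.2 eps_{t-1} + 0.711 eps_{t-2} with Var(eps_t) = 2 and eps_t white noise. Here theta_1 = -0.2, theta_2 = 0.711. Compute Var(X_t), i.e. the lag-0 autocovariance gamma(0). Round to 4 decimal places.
\gamma(0) = 3.0910

For an MA(q) process X_t = eps_t + sum_i theta_i eps_{t-i} with
Var(eps_t) = sigma^2, the variance is
  gamma(0) = sigma^2 * (1 + sum_i theta_i^2).
  sum_i theta_i^2 = (-0.2)^2 + (0.711)^2 = 0.04 + 0.505521 = 0.545521.
  gamma(0) = 2 * (1 + 0.545521) = 2 * 1.545521 = 3.091042, which rounds to 3.0910.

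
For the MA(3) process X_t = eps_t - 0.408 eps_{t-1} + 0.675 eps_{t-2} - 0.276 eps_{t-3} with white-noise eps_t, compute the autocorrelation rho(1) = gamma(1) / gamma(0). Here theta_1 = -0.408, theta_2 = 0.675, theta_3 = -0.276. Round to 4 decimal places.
\rho(1) = -0.5121

For an MA(q) process with theta_0 = 1, the autocovariance is
  gamma(k) = sigma^2 * sum_{i=0..q-k} theta_i * theta_{i+k},
and rho(k) = gamma(k) / gamma(0). Sigma^2 cancels.
  numerator   = (1)*(-0.408) + (-0.408)*(0.675) + (0.675)*(-0.276) = -0.8697.
  denominator = (1)^2 + (-0.408)^2 + (0.675)^2 + (-0.276)^2 = 1.698265.
  rho(1) = -0.8697 / 1.698265 = -0.5121.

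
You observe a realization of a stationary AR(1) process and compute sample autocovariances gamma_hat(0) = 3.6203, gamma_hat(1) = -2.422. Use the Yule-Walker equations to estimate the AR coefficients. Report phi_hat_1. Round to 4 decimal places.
\hat\phi_{1} = -0.6690

The Yule-Walker equations for an AR(p) process read, in matrix form,
  Gamma_p phi = r_p,   with   (Gamma_p)_{ij} = gamma(|i - j|),
                       (r_p)_i = gamma(i),   i,j = 1..p.
Substitute the sample gammas (Toeplitz matrix and right-hand side of size 1):
  Gamma_p = [[3.6203]]
  r_p     = [-2.422]
With p = 1 this is the single equation gamma(0) phi_1 = gamma(1):
  phi_hat_1 = gamma(1) / gamma(0) = -2.422 / 3.6203 = -0.6690.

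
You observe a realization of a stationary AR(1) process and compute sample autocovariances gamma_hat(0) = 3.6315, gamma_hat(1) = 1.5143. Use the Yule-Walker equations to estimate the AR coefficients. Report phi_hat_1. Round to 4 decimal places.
\hat\phi_{1} = 0.4170

The Yule-Walker equations for an AR(p) process read, in matrix form,
  Gamma_p phi = r_p,   with   (Gamma_p)_{ij} = gamma(|i - j|),
                       (r_p)_i = gamma(i),   i,j = 1..p.
Substitute the sample gammas (Toeplitz matrix and right-hand side of size 1):
  Gamma_p = [[3.6315]]
  r_p     = [1.5143]
With p = 1 this is the single equation gamma(0) phi_1 = gamma(1):
  phi_hat_1 = gamma(1) / gamma(0) = 1.5143 / 3.6315 = 0.4170.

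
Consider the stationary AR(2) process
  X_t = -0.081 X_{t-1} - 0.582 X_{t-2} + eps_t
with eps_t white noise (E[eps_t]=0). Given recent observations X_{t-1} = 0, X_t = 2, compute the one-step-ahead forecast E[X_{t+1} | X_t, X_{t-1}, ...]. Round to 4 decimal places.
E[X_{t+1} \mid \mathcal F_t] = -0.1620

For an AR(p) model X_t = c + sum_i phi_i X_{t-i} + eps_t, the
one-step-ahead conditional mean is
  E[X_{t+1} | X_t, ...] = c + sum_i phi_i X_{t+1-i}.
Substitute known values:
  E[X_{t+1} | ...] = (-0.081) * (2) + (-0.582) * (0)
                   = -0.1620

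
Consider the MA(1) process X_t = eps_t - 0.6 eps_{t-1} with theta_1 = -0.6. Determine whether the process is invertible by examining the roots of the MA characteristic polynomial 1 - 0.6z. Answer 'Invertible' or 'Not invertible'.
\text{Invertible}

The MA(q) characteristic polynomial is P(z) = 1 - 0.6z.
Invertibility requires all roots to lie outside the unit circle, i.e. |z| > 1 for every root.
This is linear in z: 1 + (-0.6) z = 0  =>  z = -1/(-0.6) = 1.666667,  |z| = 1.666667.
Moduli of all roots: 1.6667.
All moduli strictly greater than 1? Yes.
Verdict: Invertible.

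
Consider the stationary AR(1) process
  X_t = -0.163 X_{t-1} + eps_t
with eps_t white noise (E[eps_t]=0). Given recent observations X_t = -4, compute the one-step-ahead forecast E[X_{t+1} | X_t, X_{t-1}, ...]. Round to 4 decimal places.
E[X_{t+1} \mid \mathcal F_t] = 0.6520

For an AR(p) model X_t = c + sum_i phi_i X_{t-i} + eps_t, the
one-step-ahead conditional mean is
  E[X_{t+1} | X_t, ...] = c + sum_i phi_i X_{t+1-i}.
Substitute known values:
  E[X_{t+1} | ...] = (-0.163) * (-4)
                   = 0.6520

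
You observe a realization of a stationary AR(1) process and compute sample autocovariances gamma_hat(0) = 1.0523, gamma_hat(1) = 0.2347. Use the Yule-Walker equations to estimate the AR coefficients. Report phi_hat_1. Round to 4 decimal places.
\hat\phi_{1} = 0.2230

The Yule-Walker equations for an AR(p) process read, in matrix form,
  Gamma_p phi = r_p,   with   (Gamma_p)_{ij} = gamma(|i - j|),
                       (r_p)_i = gamma(i),   i,j = 1..p.
Substitute the sample gammas (Toeplitz matrix and right-hand side of size 1):
  Gamma_p = [[1.0523]]
  r_p     = [0.2347]
With p = 1 this is the single equation gamma(0) phi_1 = gamma(1):
  phi_hat_1 = gamma(1) / gamma(0) = 0.2347 / 1.0523 = 0.2230.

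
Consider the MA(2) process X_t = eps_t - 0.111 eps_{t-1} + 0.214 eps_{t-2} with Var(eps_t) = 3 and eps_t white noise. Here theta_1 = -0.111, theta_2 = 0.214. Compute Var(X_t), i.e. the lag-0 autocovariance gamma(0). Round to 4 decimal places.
\gamma(0) = 3.1744

For an MA(q) process X_t = eps_t + sum_i theta_i eps_{t-i} with
Var(eps_t) = sigma^2, the variance is
  gamma(0) = sigma^2 * (1 + sum_i theta_i^2).
  sum_i theta_i^2 = (-0.111)^2 + (0.214)^2 = 0.012321 + 0.045796 = 0.058117.
  gamma(0) = 3 * (1 + 0.058117) = 3 * 1.058117 = 3.174351, which rounds to 3.1744.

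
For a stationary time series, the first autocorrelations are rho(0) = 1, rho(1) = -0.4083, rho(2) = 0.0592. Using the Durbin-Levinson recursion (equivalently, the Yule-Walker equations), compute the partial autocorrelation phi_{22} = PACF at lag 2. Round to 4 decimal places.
\phi_{22} = -0.1290

The PACF at lag k is phi_{kk}, the last component of the solution
to the Yule-Walker system G_k phi = r_k where
  (G_k)_{ij} = rho(|i - j|), (r_k)_i = rho(i), i,j = 1..k.
Equivalently, Durbin-Levinson gives phi_{kk} iteratively:
  phi_{11} = rho(1)
  phi_{kk} = [rho(k) - sum_{j=1..k-1} phi_{k-1,j} rho(k-j)]
            / [1 - sum_{j=1..k-1} phi_{k-1,j} rho(j)],
  phi_{k,j} = phi_{k-1,j} - phi_{kk} phi_{k-1,k-j},  j = 1..k-1.
Step k = 1:
  phi_11 = rho(1) = -0.4083.
Step k = 2:
  phi_22 = [rho(2) - phi_11 rho(1)] / [1 - phi_11 rho(1)] = [0.0592 - (-0.4083)(-0.4083)] / [1 - (-0.4083)(-0.4083)]
         = -0.10750889 / 0.83329111 = -0.129.
Therefore phi_{22} = -0.1290.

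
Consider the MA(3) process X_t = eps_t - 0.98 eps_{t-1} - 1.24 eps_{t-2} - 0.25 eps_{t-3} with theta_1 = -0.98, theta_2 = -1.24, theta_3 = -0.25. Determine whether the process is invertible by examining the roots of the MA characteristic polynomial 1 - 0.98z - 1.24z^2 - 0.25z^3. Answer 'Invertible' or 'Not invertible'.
\text{Not invertible}

The MA(q) characteristic polynomial is P(z) = 1 - 0.98z - 1.24z^2 - 0.25z^3.
Invertibility requires all roots to lie outside the unit circle, i.e. |z| > 1 for every root.
Degree 3: look for a simple real root z0 first, then factor out (1 - z/z0) and solve the remaining quadratic.
Testing z0 = -2: P(-2) = 1 + (-0.98)(-2) + (-1.24)(-2)^2 + (-0.25)(-2)^3
  = 1 + (1.96) + (-4.96) + (2) = 0.  So z_0 = -2 is a root, |z_0| = 2.
Divide out the factor (1 + 0.5 z) = (1 - z/z0) (since 1/z0 = -0.5):
  P(z) = (1 + 0.5 z)(1 + (-1.48) z + (-0.5) z^2)
  [check: z-coef -1.48 - (-0.5) = -0.98; z^2-coef -0.5 - (-0.5)(-1.48) = -1.24; z^3-coef -(-0.5)(-0.5) = -0.25.]
Remaining roots from the quadratic factor 1 + (-1.48) z + (-0.5) z^2:
  Set 1 + (-1.48) z + (-0.5) z^2 = 0, i.e. a z^2 + b z + c = 0 with a = -0.5, b = -1.48, c = 1.
  Discriminant D = b^2 - 4ac = (-1.48)^2 - 4*(-0.5)*1 = 2.1904 - (-2) = 4.1904.
  D >= 0, so the roots are real: z = (-b +/- sqrt(D)) / (2a) = (1.48 +/- 2.047047) / (-1).
    z_1 = (1.48 + 2.047047) / (-1) = -3.527,   |z_1| = 3.527.
    z_2 = (1.48 - 2.047047) / (-1) = 0.567,   |z_2| = 0.567.
Moduli of all roots: 2.0000, 3.5270, 0.5670.
All moduli strictly greater than 1? No.
Verdict: Not invertible.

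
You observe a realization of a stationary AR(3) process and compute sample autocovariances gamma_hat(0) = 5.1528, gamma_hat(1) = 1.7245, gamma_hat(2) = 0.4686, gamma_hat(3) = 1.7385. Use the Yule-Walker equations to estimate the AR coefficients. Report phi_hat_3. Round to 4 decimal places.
\hat\phi_{3} = 0.3540

The Yule-Walker equations for an AR(p) process read, in matrix form,
  Gamma_p phi = r_p,   with   (Gamma_p)_{ij} = gamma(|i - j|),
                       (r_p)_i = gamma(i),   i,j = 1..p.
Substitute the sample gammas (Toeplitz matrix and right-hand side of size 3):
  Gamma_p = [[5.1528, 1.7245, 0.4686], [1.7245, 5.1528, 1.7245], [0.4686, 1.7245, 5.1528]]
  r_p     = [1.7245, 0.4686, 1.7385]
Written out (R1..R3):
  (R1) 5.1528 phi_1 + 1.7245 phi_2 + 0.4686 phi_3 = 1.7245
  (R2) 1.7245 phi_1 + 5.1528 phi_2 + 1.7245 phi_3 = 0.4686
  (R3) 0.4686 phi_1 + 1.7245 phi_2 + 5.1528 phi_3 = 1.7385
Gaussian elimination:
  R2 <- R2 - (1.7245/5.1528) R1 = R2 - (0.334672) R1:  4.575657 phi_2 + 1.567673 phi_3 = -0.108543
  R3 <- R3 - (0.4686/5.1528) R1 = R3 - (0.090941) R1:  1.567673 phi_2 + 5.110185 phi_3 = 1.581673
  R3 <- R3 - (1.567673/4.575657) R2 = R3 - (0.342611) R2:  4.573083 phi_3 = 1.61886
Back-substitution:
  phi_hat_3 = 1.61886 / 4.573083 = 0.353998
  phi_hat_2 = (-0.108543 - (1.567673)(0.353998)) / 4.575657 = -0.145005
  phi_hat_1 = (1.7245 - (1.7245)(-0.145005) - (0.4686)(0.353998)) / 5.1528 = 0.351009
So phi_hat = [0.3510, -0.1450, 0.3540].
Therefore phi_hat_3 = 0.3540.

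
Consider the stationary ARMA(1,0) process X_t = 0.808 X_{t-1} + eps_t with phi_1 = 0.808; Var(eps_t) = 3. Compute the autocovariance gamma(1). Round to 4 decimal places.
\gamma(1) = 6.9829

Multiply the model equation by X_{t-k} and take expectations. With theta_0 = psi_0 = 1 and psi_j the MA(infinity) weights, this gives
  gamma(k) - sum_i phi_i gamma(k-i) = c_k,
  c_k = sigma^2 * sum_{j=k..q} theta_j psi_{j-k}   (c_k = 0 for k > q),
using gamma(-m) = gamma(m).
Pure AR (q = 0): c_0 = sigma^2 = 3, c_k = 0 for k >= 1.
Equations for k = 0 and k = 1 (AR order 1):
  gamma(0) = phi_1 gamma(1) + c_0
  gamma(1) = phi_1 gamma(0) + c_1
Substituting the second into the first: gamma(0) (1 - phi_1^2) = c_0 + phi_1 c_1, so
  gamma(0) = c_0 / (1 - phi_1^2) = 3 / (1 - (0.808)^2) = 3 / 0.347136 = 8.642146.
  gamma(1) = phi_1 gamma(0) = (0.808)(8.642146) = 6.982854.
Therefore gamma(1) = 6.9829 (to 4 decimal places).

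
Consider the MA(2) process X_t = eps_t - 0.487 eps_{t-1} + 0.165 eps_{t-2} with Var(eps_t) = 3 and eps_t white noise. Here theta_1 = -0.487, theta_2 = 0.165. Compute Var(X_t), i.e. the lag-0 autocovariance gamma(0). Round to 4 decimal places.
\gamma(0) = 3.7932

For an MA(q) process X_t = eps_t + sum_i theta_i eps_{t-i} with
Var(eps_t) = sigma^2, the variance is
  gamma(0) = sigma^2 * (1 + sum_i theta_i^2).
  sum_i theta_i^2 = (-0.487)^2 + (0.165)^2 = 0.237169 + 0.027225 = 0.264394.
  gamma(0) = 3 * (1 + 0.264394) = 3 * 1.264394 = 3.793182, which rounds to 3.7932.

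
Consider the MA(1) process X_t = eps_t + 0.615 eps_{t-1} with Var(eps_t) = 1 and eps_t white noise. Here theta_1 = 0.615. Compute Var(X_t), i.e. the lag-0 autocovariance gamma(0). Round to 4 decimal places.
\gamma(0) = 1.3782

For an MA(q) process X_t = eps_t + sum_i theta_i eps_{t-i} with
Var(eps_t) = sigma^2, the variance is
  gamma(0) = sigma^2 * (1 + sum_i theta_i^2).
  sum_i theta_i^2 = (0.615)^2 = 0.378225.
  gamma(0) = 1 * (1 + 0.378225) = 1 * 1.378225 = 1.378225, which rounds to 1.3782.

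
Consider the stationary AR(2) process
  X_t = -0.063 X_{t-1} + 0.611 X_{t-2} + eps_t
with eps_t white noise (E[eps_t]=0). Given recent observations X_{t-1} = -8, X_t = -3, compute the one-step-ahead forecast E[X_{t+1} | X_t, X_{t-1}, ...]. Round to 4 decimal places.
E[X_{t+1} \mid \mathcal F_t] = -4.6990

For an AR(p) model X_t = c + sum_i phi_i X_{t-i} + eps_t, the
one-step-ahead conditional mean is
  E[X_{t+1} | X_t, ...] = c + sum_i phi_i X_{t+1-i}.
Substitute known values:
  E[X_{t+1} | ...] = (-0.063) * (-3) + (0.611) * (-8)
                   = -4.6990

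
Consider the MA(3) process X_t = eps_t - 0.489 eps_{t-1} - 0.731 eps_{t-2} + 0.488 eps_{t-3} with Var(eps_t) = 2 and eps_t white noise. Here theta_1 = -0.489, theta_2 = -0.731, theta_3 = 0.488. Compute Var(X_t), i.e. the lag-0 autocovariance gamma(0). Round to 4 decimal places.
\gamma(0) = 4.0233

For an MA(q) process X_t = eps_t + sum_i theta_i eps_{t-i} with
Var(eps_t) = sigma^2, the variance is
  gamma(0) = sigma^2 * (1 + sum_i theta_i^2).
  sum_i theta_i^2 = (-0.489)^2 + (-0.731)^2 + (0.488)^2 = 0.239121 + 0.534361 + 0.238144 = 1.011626.
  gamma(0) = 2 * (1 + 1.011626) = 2 * 2.011626 = 4.023252, which rounds to 4.0233.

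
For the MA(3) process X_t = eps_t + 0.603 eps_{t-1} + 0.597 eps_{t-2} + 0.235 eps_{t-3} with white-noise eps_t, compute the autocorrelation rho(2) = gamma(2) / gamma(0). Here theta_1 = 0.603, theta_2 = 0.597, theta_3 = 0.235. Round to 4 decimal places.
\rho(2) = 0.4161

For an MA(q) process with theta_0 = 1, the autocovariance is
  gamma(k) = sigma^2 * sum_{i=0..q-k} theta_i * theta_{i+k},
and rho(k) = gamma(k) / gamma(0). Sigma^2 cancels.
  numerator   = (1)*(0.597) + (0.603)*(0.235) = 0.738705.
  denominator = (1)^2 + (0.603)^2 + (0.597)^2 + (0.235)^2 = 1.775243.
  rho(2) = 0.738705 / 1.775243 = 0.4161.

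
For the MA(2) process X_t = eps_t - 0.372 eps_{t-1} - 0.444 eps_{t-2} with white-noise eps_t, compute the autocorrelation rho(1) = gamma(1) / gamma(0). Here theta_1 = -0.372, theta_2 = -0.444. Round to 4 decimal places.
\rho(1) = -0.1549

For an MA(q) process with theta_0 = 1, the autocovariance is
  gamma(k) = sigma^2 * sum_{i=0..q-k} theta_i * theta_{i+k},
and rho(k) = gamma(k) / gamma(0). Sigma^2 cancels.
  numerator   = (1)*(-0.372) + (-0.372)*(-0.444) = -0.206832.
  denominator = (1)^2 + (-0.372)^2 + (-0.444)^2 = 1.33552.
  rho(1) = -0.206832 / 1.33552 = -0.1549.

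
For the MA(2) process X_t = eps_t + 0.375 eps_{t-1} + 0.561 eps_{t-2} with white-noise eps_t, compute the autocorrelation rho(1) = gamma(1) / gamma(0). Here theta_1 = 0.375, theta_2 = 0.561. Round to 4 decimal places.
\rho(1) = 0.4022

For an MA(q) process with theta_0 = 1, the autocovariance is
  gamma(k) = sigma^2 * sum_{i=0..q-k} theta_i * theta_{i+k},
and rho(k) = gamma(k) / gamma(0). Sigma^2 cancels.
  numerator   = (1)*(0.375) + (0.375)*(0.561) = 0.585375.
  denominator = (1)^2 + (0.375)^2 + (0.561)^2 = 1.455346.
  rho(1) = 0.585375 / 1.455346 = 0.4022.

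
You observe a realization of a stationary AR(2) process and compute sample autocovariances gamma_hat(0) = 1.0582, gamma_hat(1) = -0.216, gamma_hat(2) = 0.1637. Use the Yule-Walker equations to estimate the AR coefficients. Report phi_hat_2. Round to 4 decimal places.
\hat\phi_{2} = 0.1179

The Yule-Walker equations for an AR(p) process read, in matrix form,
  Gamma_p phi = r_p,   with   (Gamma_p)_{ij} = gamma(|i - j|),
                       (r_p)_i = gamma(i),   i,j = 1..p.
Substitute the sample gammas (Toeplitz matrix and right-hand side of size 2):
  Gamma_p = [[1.0582, -0.216], [-0.216, 1.0582]]
  r_p     = [-0.216, 0.1637]
Written out:
  1.0582 phi_1 - 0.216 phi_2 = -0.216
  -0.216 phi_1 + 1.0582 phi_2 = 0.1637
Solve by Cramer's rule:
  det = gamma(0)^2 - gamma(1)^2 = (1.0582)^2 - (-0.216)^2 = 1.11978724 - 0.046656 = 1.07313124
  phi_hat_1 = [gamma(1) gamma(0) - gamma(1) gamma(2)] / det = [(-0.216)(1.0582) - (-0.216)(0.1637)] / 1.07313124 = -0.193212 / 1.07313124 = -0.18
  phi_hat_2 = [gamma(0) gamma(2) - gamma(1)^2] / det = [(1.0582)(0.1637) - (-0.216)^2] / 1.07313124 = 0.12657134 / 1.07313124 = 0.1179
So phi_hat = [-0.1800, 0.1179].
Therefore phi_hat_2 = 0.1179.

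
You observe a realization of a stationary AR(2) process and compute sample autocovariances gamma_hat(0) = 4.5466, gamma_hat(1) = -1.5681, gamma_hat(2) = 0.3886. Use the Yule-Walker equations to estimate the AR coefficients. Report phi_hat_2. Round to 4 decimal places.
\hat\phi_{2} = -0.0380

The Yule-Walker equations for an AR(p) process read, in matrix form,
  Gamma_p phi = r_p,   with   (Gamma_p)_{ij} = gamma(|i - j|),
                       (r_p)_i = gamma(i),   i,j = 1..p.
Substitute the sample gammas (Toeplitz matrix and right-hand side of size 2):
  Gamma_p = [[4.5466, -1.5681], [-1.5681, 4.5466]]
  r_p     = [-1.5681, 0.3886]
Written out:
  4.5466 phi_1 - 1.5681 phi_2 = -1.5681
  -1.5681 phi_1 + 4.5466 phi_2 = 0.3886
Solve by Cramer's rule:
  det = gamma(0)^2 - gamma(1)^2 = (4.5466)^2 - (-1.5681)^2 = 20.67157156 - 2.45893761 = 18.21263395
  phi_hat_1 = [gamma(1) gamma(0) - gamma(1) gamma(2)] / det = [(-1.5681)(4.5466) - (-1.5681)(0.3886)] / 18.21263395 = -6.5201598 / 18.21263395 = -0.358
  phi_hat_2 = [gamma(0) gamma(2) - gamma(1)^2] / det = [(4.5466)(0.3886) - (-1.5681)^2] / 18.21263395 = -0.69212885 / 18.21263395 = -0.038
So phi_hat = [-0.3580, -0.0380].
Therefore phi_hat_2 = -0.0380.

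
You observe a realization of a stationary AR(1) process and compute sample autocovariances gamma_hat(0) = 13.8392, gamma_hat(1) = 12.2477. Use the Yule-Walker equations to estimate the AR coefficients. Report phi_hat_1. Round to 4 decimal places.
\hat\phi_{1} = 0.8850

The Yule-Walker equations for an AR(p) process read, in matrix form,
  Gamma_p phi = r_p,   with   (Gamma_p)_{ij} = gamma(|i - j|),
                       (r_p)_i = gamma(i),   i,j = 1..p.
Substitute the sample gammas (Toeplitz matrix and right-hand side of size 1):
  Gamma_p = [[13.8392]]
  r_p     = [12.2477]
With p = 1 this is the single equation gamma(0) phi_1 = gamma(1):
  phi_hat_1 = gamma(1) / gamma(0) = 12.2477 / 13.8392 = 0.8850.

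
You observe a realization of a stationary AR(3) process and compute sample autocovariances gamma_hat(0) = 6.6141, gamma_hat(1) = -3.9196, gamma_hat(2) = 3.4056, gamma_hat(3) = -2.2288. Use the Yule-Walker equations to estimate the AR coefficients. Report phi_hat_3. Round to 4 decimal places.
\hat\phi_{3} = 0.0670

The Yule-Walker equations for an AR(p) process read, in matrix form,
  Gamma_p phi = r_p,   with   (Gamma_p)_{ij} = gamma(|i - j|),
                       (r_p)_i = gamma(i),   i,j = 1..p.
Substitute the sample gammas (Toeplitz matrix and right-hand side of size 3):
  Gamma_p = [[6.6141, -3.9196, 3.4056], [-3.9196, 6.6141, -3.9196], [3.4056, -3.9196, 6.6141]]
  r_p     = [-3.9196, 3.4056, -2.2288]
Written out (R1..R3):
  (R1) 6.6141 phi_1 - 3.9196 phi_2 + 3.4056 phi_3 = -3.9196
  (R2) -3.9196 phi_1 + 6.6141 phi_2 - 3.9196 phi_3 = 3.4056
  (R3) 3.4056 phi_1 - 3.9196 phi_2 + 6.6141 phi_3 = -2.2288
Gaussian elimination:
  R2 <- R2 - (-3.9196/6.6141) R1 = R2 - (-0.592613) R1:  4.291295 phi_2 - 1.901398 phi_3 = 1.082795
  R3 <- R3 - (3.4056/6.6141) R1 = R3 - (0.5149) R1:  -1.901398 phi_2 + 4.860557 phi_3 = -0.210598
  R3 <- R3 - (-1.901398/4.291295) R2 = R3 - (-0.443083) R2:  4.01808 phi_3 = 0.26917
Back-substitution:
  phi_hat_3 = 0.26917 / 4.01808 = 0.06699
  phi_hat_2 = (1.082795 - (-1.901398)(0.06699)) / 4.291295 = 0.282006
  phi_hat_1 = (-3.9196 - (-3.9196)(0.282006) - (3.4056)(0.06699)) / 6.6141 = -0.459986
So phi_hat = [-0.4600, 0.2820, 0.0670].
Therefore phi_hat_3 = 0.0670.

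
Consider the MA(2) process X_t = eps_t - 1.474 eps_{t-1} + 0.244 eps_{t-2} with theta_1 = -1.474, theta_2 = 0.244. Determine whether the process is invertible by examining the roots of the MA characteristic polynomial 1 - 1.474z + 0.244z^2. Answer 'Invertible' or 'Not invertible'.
\text{Not invertible}

The MA(q) characteristic polynomial is P(z) = 1 - 1.474z + 0.244z^2.
Invertibility requires all roots to lie outside the unit circle, i.e. |z| > 1 for every root.
Set 1 + (-1.474) z + (0.244) z^2 = 0, i.e. a z^2 + b z + c = 0 with a = 0.244, b = -1.474, c = 1.
Discriminant D = b^2 - 4ac = (-1.474)^2 - 4*(0.244)*1 = 2.172676 - (0.976) = 1.196676.
D >= 0, so the roots are real: z = (-b +/- sqrt(D)) / (2a) = (1.474 +/- 1.093927) / (0.488).
  z_1 = (1.474 + 1.093927) / (0.488) = 5.2621,   |z_1| = 5.2621.
  z_2 = (1.474 - 1.093927) / (0.488) = 0.7788,   |z_2| = 0.7788.
Moduli of all roots: 5.2621, 0.7788.
All moduli strictly greater than 1? No.
Verdict: Not invertible.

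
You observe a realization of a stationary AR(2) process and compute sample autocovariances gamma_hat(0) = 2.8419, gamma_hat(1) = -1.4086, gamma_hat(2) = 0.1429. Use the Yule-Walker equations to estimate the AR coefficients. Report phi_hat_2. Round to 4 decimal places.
\hat\phi_{2} = -0.2590

The Yule-Walker equations for an AR(p) process read, in matrix form,
  Gamma_p phi = r_p,   with   (Gamma_p)_{ij} = gamma(|i - j|),
                       (r_p)_i = gamma(i),   i,j = 1..p.
Substitute the sample gammas (Toeplitz matrix and right-hand side of size 2):
  Gamma_p = [[2.8419, -1.4086], [-1.4086, 2.8419]]
  r_p     = [-1.4086, 0.1429]
Written out:
  2.8419 phi_1 - 1.4086 phi_2 = -1.4086
  -1.4086 phi_1 + 2.8419 phi_2 = 0.1429
Solve by Cramer's rule:
  det = gamma(0)^2 - gamma(1)^2 = (2.8419)^2 - (-1.4086)^2 = 8.07639561 - 1.98415396 = 6.09224165
  phi_hat_1 = [gamma(1) gamma(0) - gamma(1) gamma(2)] / det = [(-1.4086)(2.8419) - (-1.4086)(0.1429)] / 6.09224165 = -3.8018114 / 6.09224165 = -0.624
  phi_hat_2 = [gamma(0) gamma(2) - gamma(1)^2] / det = [(2.8419)(0.1429) - (-1.4086)^2] / 6.09224165 = -1.57804645 / 6.09224165 = -0.259
So phi_hat = [-0.6240, -0.2590].
Therefore phi_hat_2 = -0.2590.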